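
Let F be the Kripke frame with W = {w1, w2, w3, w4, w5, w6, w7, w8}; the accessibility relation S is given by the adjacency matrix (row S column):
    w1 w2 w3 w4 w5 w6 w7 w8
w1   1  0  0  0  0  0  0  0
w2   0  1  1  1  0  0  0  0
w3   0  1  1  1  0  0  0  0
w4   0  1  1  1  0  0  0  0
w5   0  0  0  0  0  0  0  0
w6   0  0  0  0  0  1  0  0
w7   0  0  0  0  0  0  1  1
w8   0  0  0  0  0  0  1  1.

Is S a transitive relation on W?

Yes

Transitive: yes — every two-step S-path is closed by a direct edge.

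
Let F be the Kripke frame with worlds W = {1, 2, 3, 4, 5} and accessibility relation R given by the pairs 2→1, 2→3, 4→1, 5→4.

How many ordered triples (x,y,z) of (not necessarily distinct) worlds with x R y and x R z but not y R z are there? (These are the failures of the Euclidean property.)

Enumerating: (2,1,1), (2,1,3), (2,3,1), (2,3,3), (4,1,1), (5,4,4).

6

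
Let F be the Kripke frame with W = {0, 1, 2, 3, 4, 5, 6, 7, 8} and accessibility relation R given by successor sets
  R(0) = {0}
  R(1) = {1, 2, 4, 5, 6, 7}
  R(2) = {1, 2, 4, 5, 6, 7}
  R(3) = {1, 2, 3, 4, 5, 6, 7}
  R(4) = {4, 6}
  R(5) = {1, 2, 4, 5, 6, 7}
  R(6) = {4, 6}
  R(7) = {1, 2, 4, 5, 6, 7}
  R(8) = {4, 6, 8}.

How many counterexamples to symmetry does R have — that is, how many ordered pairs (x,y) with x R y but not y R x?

16

Enumerating: (1,4), (1,6), (2,4), (2,6), (3,1), (3,2), (3,4), (3,5), (3,6), (3,7), (5,4), (5,6), (7,4), (7,6), (8,4), (8,6).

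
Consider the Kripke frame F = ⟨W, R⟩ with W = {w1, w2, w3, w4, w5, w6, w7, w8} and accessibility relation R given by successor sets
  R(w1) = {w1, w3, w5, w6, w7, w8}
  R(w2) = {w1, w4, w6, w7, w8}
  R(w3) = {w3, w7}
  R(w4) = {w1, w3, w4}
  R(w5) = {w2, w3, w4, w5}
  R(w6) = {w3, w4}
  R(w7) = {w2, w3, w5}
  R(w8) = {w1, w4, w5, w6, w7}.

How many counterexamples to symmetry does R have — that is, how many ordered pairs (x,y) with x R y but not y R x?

Enumerating: (w1,w3), (w1,w5), (w1,w6), (w1,w7), (w2,w1), (w2,w4), (w2,w6), (w2,w8), (w4,w1), (w4,w3), (w5,w2), (w5,w3), … and 8 more.
Total: 20.

20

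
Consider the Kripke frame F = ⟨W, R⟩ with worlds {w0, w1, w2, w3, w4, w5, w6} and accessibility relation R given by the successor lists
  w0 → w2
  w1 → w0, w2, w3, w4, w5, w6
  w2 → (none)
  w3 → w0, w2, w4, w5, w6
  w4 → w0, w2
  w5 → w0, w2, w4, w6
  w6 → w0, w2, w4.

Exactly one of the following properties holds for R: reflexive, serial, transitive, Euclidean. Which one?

Reflexive: no — w0 is not related to itself.
Serial: no — w2 has no R-successor.
Transitive: yes — every two-step R-path is closed by a direct edge.
Euclidean: no — w1 R w0 and w1 R w3, but not w0 R w3.
Only transitive holds.

transitive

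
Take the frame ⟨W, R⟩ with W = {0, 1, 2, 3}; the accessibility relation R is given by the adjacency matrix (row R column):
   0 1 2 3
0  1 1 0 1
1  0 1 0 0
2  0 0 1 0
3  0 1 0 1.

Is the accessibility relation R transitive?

Transitive: yes — every two-step R-path is closed by a direct edge.

Yes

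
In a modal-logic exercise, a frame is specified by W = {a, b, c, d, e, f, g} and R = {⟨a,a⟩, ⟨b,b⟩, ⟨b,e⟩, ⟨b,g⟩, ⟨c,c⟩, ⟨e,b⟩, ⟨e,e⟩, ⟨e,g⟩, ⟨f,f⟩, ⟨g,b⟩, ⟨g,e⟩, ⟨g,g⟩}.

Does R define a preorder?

No

Reflexive: no — d is not related to itself.
Transitive: yes — every two-step R-path is closed by a direct edge.
So R is not a preorder.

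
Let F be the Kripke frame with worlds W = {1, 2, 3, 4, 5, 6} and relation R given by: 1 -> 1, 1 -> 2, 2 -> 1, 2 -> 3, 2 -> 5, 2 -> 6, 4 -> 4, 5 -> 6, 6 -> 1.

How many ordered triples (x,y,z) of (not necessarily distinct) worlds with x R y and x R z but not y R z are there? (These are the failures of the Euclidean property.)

Enumerating: (1,2,2), (2,1,3), (2,1,5), (2,1,6), (2,3,1), (2,3,3), (2,3,5), (2,3,6), (2,5,1), (2,5,3), (2,5,5), (2,6,3), (2,6,5), (2,6,6), (5,6,6).

15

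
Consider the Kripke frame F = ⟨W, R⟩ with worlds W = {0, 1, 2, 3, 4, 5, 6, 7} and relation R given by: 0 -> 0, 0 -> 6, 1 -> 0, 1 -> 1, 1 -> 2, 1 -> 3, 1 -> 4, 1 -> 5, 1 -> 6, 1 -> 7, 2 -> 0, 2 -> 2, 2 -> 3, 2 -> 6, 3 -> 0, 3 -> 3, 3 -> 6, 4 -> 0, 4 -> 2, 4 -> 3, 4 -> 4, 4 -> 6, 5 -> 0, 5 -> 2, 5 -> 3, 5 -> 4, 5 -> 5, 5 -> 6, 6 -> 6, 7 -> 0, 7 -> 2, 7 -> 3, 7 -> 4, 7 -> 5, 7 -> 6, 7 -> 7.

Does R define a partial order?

Yes

Reflexive: yes — every world is R-related to itself.
Transitive: yes — every two-step R-path is closed by a direct edge.
Antisymmetric: yes — no distinct pair is related both ways.
So R is a partial order.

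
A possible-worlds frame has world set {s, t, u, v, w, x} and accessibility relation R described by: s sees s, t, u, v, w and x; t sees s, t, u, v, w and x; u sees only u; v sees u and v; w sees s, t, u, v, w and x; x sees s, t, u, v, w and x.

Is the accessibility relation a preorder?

Reflexive: yes — every world is R-related to itself.
Transitive: yes — every two-step R-path is closed by a direct edge.
So R is a preorder.

Yes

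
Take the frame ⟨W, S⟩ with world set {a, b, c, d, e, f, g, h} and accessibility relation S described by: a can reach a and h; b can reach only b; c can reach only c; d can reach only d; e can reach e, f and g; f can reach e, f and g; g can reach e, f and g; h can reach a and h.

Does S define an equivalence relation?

Yes

Reflexive: yes — every world is S-related to itself.
Symmetric: yes — every pair in S has its reverse in S.
Transitive: yes — every two-step S-path is closed by a direct edge.
So S is an equivalence relation.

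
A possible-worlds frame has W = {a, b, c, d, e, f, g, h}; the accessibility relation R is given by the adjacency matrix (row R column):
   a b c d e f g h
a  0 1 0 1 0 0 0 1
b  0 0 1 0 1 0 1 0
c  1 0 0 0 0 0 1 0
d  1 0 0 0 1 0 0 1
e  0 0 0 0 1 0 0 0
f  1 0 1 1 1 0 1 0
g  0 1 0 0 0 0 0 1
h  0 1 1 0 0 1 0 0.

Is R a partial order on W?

Reflexive: no — a is not related to itself.
Transitive: no — a R b and b R c, but not a R c.
Antisymmetric: no — a R d and d R a with a ≠ d.
So R is not a partial order.

No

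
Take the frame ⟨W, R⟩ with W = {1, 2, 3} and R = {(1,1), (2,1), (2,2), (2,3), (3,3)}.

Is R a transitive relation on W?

Transitive: yes — every two-step R-path is closed by a direct edge.

Yes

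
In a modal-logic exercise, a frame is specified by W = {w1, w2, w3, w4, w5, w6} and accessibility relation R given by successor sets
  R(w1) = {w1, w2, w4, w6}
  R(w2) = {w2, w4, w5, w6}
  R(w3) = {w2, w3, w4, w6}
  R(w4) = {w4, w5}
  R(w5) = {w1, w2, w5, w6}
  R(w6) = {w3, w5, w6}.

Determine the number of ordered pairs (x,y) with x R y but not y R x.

Enumerating: (w1,w2), (w1,w4), (w1,w6), (w2,w4), (w2,w6), (w3,w2), (w3,w4), (w4,w5), (w5,w1).

9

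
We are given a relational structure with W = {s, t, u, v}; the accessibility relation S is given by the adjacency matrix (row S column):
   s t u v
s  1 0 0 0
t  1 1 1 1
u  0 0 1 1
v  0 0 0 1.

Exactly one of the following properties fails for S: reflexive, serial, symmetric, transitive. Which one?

Reflexive: yes — every world is S-related to itself.
Serial: yes — every world has a successor (e.g. s S s).
Symmetric: no — t S s but not s S t.
Transitive: yes — every two-step S-path is closed by a direct edge.
Only symmetric fails.

symmetric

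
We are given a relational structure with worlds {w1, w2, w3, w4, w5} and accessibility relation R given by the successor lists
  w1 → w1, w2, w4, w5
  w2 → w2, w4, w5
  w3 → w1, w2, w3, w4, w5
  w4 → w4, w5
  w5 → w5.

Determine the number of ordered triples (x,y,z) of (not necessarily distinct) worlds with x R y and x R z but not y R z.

20

Enumerating: (w1,w2,w1), (w1,w4,w1), (w1,w4,w2), (w1,w5,w1), (w1,w5,w2), (w1,w5,w4), (w2,w4,w2), (w2,w5,w2), (w2,w5,w4), (w3,w1,w3), (w3,w2,w1), (w3,w2,w3), … and 8 more.
Total: 20.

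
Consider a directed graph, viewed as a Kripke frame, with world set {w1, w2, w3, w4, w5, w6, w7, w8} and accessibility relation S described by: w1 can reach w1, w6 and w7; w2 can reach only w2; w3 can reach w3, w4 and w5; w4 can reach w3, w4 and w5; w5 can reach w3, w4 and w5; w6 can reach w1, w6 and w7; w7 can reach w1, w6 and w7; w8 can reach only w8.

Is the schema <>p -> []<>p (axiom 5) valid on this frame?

Axiom 5 corresponds to the accessibility relation being Euclidean.
Euclidean: yes — any two successors of a common world are S-related.

Yes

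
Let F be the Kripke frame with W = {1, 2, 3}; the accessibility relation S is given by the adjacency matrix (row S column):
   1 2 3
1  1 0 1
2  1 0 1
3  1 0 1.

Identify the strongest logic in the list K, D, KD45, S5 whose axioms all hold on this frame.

KD45

Serial (axiom D): yes — every world has a successor (e.g. 1 S 1).
Euclidean (axiom 5): yes — any two successors of a common world are S-related.
Transitive (axiom 4): yes — every two-step S-path is closed by a direct edge.
Reflexive (axiom T): no — 2 is not related to itself.
So F validates K, D, KD45; S5 would additionally require S to be reflexive. The strongest is KD45.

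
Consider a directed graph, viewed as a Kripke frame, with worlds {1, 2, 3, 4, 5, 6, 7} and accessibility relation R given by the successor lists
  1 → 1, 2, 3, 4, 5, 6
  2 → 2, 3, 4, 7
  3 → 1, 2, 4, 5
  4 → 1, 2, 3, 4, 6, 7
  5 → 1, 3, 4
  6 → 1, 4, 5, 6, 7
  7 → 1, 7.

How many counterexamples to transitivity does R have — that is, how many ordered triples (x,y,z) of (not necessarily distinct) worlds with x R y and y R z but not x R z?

Enumerating: (1,2,7), (1,4,7), (1,6,7), (2,3,1), (2,3,5), (2,4,1), (2,4,6), (2,7,1), (3,1,3), (3,1,6), (3,2,3), (3,2,7), … and 25 more.
Total: 37.

37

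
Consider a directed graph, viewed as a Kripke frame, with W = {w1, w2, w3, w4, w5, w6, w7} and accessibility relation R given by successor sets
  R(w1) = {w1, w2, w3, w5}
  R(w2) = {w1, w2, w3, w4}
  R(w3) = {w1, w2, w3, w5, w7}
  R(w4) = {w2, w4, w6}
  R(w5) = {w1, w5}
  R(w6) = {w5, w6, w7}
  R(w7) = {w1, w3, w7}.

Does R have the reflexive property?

Yes

Reflexive: yes — every world is R-related to itself.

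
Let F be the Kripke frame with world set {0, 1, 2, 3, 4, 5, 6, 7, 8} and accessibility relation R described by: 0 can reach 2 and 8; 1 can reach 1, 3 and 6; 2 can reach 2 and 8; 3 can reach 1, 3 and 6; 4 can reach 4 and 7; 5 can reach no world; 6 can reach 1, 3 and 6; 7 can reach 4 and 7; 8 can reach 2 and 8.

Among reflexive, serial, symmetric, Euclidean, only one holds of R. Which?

Euclidean

Reflexive: no — 0 is not related to itself.
Serial: no — 5 has no R-successor.
Symmetric: no — 0 R 2 but not 2 R 0.
Euclidean: yes — any two successors of a common world are R-related.
Only Euclidean holds.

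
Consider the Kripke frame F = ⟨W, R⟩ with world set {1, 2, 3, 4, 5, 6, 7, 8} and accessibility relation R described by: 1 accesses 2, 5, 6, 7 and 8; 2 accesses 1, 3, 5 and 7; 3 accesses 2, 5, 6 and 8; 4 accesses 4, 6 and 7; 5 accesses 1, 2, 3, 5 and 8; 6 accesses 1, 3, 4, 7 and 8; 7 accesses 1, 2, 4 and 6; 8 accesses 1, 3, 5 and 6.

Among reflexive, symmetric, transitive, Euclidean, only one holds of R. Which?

symmetric

Reflexive: no — 1 is not related to itself.
Symmetric: yes — every pair in R has its reverse in R.
Transitive: no — 1 R 2 and 2 R 3, but not 1 R 3.
Euclidean: no — 1 R 2 and 1 R 6, but not 2 R 6.
Only symmetric holds.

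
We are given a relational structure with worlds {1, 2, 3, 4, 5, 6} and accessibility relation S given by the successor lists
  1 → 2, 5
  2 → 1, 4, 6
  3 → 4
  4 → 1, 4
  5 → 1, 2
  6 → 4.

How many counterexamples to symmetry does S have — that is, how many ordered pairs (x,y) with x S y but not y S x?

6

Enumerating: (2,4), (2,6), (3,4), (4,1), (5,2), (6,4).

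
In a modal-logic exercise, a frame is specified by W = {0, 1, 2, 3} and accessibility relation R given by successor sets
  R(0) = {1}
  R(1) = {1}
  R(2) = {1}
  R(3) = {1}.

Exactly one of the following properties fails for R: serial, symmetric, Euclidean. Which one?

Serial: yes — every world has a successor (e.g. 0 R 1).
Symmetric: no — 0 R 1 but not 1 R 0.
Euclidean: yes — any two successors of a common world are R-related.
Only symmetric fails.

symmetric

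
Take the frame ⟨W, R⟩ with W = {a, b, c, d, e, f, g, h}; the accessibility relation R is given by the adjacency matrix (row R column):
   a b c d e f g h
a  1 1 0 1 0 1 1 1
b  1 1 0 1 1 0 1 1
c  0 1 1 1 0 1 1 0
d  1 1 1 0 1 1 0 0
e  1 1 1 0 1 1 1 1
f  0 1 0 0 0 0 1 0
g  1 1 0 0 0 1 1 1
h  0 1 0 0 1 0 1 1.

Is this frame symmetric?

Symmetric: no — a R f but not f R a.

No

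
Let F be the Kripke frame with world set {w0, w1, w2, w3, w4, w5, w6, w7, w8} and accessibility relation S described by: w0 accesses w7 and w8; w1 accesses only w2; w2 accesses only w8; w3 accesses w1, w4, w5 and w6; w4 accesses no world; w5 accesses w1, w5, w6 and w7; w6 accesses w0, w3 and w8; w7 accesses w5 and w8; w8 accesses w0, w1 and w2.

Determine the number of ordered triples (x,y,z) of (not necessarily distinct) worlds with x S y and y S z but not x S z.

Enumerating: (w0,w7,w5), (w0,w8,w0), (w0,w8,w1), (w0,w8,w2), (w1,w2,w8), (w2,w8,w0), (w2,w8,w1), (w2,w8,w2), (w3,w1,w2), (w3,w5,w7), (w3,w6,w0), (w3,w6,w3), … and 22 more.
Total: 34.

34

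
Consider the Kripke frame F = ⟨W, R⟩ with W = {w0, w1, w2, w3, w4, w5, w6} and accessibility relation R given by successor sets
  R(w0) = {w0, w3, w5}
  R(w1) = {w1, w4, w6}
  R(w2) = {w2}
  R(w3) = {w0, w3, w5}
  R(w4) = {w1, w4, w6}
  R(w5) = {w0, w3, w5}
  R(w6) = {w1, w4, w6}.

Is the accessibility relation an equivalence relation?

Reflexive: yes — every world is R-related to itself.
Symmetric: yes — every pair in R has its reverse in R.
Transitive: yes — every two-step R-path is closed by a direct edge.
So R is an equivalence relation.

Yes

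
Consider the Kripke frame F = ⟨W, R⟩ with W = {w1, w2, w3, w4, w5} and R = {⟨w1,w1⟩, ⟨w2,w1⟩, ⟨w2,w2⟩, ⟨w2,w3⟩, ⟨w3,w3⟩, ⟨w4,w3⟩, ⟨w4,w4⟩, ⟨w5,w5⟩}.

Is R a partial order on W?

Reflexive: yes — every world is R-related to itself.
Transitive: yes — every two-step R-path is closed by a direct edge.
Antisymmetric: yes — no distinct pair is related both ways.
So R is a partial order.

Yes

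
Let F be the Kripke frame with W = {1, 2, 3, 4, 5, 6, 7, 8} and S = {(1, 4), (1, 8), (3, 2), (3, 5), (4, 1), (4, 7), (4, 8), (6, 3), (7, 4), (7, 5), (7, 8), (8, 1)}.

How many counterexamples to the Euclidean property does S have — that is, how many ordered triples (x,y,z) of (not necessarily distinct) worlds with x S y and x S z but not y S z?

Enumerating: (1,4,4), (1,8,4), (1,8,8), (3,2,2), (3,2,5), (3,5,2), (3,5,5), (4,1,1), (4,1,7), (4,7,1), (4,7,7), (4,8,7), … and 11 more.
Total: 23.

23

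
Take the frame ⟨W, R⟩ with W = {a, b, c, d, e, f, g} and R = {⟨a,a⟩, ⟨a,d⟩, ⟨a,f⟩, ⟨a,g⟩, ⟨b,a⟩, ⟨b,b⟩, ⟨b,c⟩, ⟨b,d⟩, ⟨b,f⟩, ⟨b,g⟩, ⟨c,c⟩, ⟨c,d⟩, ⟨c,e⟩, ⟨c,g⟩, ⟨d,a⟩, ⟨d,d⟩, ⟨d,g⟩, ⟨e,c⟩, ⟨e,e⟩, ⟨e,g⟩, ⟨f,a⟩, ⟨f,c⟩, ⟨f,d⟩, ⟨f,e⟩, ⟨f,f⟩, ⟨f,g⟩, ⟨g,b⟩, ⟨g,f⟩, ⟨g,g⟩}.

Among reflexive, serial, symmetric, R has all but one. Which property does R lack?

symmetric

Reflexive: yes — every world is R-related to itself.
Serial: yes — every world has a successor (e.g. a R a).
Symmetric: no — a R g but not g R a.
Only symmetric fails.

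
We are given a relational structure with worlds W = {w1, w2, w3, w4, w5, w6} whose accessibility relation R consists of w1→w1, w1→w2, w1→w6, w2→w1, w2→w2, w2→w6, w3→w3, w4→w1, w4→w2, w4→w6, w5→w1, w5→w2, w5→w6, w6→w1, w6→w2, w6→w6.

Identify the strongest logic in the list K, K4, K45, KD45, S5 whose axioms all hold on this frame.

Transitive (axiom 4): yes — every two-step R-path is closed by a direct edge.
Euclidean (axiom 5): yes — any two successors of a common world are R-related.
Serial (axiom D): yes — every world has a successor (e.g. w1 R w1).
Reflexive (axiom T): no — w4 is not related to itself.
So F validates K, K4, K45, KD45; S5 would additionally require R to be reflexive. The strongest is KD45.

KD45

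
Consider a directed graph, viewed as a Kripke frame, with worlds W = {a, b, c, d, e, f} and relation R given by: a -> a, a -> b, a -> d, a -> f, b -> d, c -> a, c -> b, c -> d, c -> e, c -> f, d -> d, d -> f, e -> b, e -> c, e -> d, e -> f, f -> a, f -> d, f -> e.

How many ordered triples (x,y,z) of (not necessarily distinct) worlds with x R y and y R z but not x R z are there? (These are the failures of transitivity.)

Enumerating: (a,f,e), (b,d,f), (c,e,c), (d,f,a), (d,f,e), (e,c,a), (e,c,e), (e,f,a), (e,f,e), (f,a,b), (f,a,f), (f,d,f), (f,e,b), (f,e,c), (f,e,f).

15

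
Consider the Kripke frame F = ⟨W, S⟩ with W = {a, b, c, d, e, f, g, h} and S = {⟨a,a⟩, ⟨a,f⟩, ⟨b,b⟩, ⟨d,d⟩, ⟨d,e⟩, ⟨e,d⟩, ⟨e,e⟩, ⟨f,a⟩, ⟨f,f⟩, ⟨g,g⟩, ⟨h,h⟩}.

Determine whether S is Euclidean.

Yes

Euclidean: yes — any two successors of a common world are S-related.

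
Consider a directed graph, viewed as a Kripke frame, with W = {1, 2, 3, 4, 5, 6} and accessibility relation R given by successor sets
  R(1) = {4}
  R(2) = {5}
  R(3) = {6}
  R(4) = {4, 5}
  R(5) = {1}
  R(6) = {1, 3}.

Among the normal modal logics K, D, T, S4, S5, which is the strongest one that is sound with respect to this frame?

D

Serial (axiom D): yes — every world has a successor (e.g. 1 R 4).
Reflexive (axiom T): no — 1 is not related to itself.
Transitive (axiom 4): no — 1 R 4 and 4 R 5, but not 1 R 5.
Euclidean (axiom 5): no — 6 R 1 and 6 R 3, but not 1 R 3.
So F validates K, D; T would additionally require R to be reflexive. The strongest is D.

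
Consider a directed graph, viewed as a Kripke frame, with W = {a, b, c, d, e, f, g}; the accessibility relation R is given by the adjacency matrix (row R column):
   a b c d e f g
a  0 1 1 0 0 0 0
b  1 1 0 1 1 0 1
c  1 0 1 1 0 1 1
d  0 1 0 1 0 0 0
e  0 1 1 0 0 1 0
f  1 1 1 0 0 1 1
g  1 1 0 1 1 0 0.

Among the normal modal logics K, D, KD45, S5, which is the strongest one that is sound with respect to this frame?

Serial (axiom D): yes — every world has a successor (e.g. a R b).
Euclidean (axiom 5): no — a R b and a R c, but not b R c.
Transitive (axiom 4): no — a R b and b R d, but not a R d.
Reflexive (axiom T): no — a is not related to itself.
So F validates K, D; KD45 would additionally require R to be Euclidean and transitive. The strongest is D.

D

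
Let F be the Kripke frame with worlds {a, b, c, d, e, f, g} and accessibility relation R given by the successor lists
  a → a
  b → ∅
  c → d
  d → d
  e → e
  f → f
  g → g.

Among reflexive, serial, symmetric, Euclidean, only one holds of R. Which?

Reflexive: no — b is not related to itself.
Serial: no — b has no R-successor.
Symmetric: no — c R d but not d R c.
Euclidean: yes — any two successors of a common world are R-related.
Only Euclidean holds.

Euclidean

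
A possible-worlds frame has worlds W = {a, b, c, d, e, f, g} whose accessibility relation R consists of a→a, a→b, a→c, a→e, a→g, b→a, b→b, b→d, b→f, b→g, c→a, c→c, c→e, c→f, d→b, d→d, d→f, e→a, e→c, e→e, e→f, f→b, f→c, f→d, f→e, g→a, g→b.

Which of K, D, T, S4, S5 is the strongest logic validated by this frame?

Serial (axiom D): yes — every world has a successor (e.g. a R a).
Reflexive (axiom T): no — f is not related to itself.
Transitive (axiom 4): no — a R b and b R d, but not a R d.
Euclidean (axiom 5): no — a R b and a R c, but not b R c.
So F validates K, D; T would additionally require R to be reflexive. The strongest is D.

D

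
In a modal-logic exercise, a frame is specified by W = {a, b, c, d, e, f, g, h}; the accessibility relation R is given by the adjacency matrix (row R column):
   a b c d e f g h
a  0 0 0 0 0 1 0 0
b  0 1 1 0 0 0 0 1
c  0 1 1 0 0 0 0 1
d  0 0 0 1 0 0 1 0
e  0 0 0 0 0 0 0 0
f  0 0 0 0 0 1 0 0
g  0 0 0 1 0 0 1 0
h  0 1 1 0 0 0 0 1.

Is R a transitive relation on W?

Yes

Transitive: yes — every two-step R-path is closed by a direct edge.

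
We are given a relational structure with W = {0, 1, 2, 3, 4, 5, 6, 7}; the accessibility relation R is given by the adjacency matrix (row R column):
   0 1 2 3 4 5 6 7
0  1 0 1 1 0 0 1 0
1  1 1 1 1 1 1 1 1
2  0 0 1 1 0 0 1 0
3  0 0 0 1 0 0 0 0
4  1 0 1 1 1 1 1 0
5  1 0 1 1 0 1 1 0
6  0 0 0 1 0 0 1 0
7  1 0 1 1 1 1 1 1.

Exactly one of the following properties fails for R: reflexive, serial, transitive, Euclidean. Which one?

Reflexive: yes — every world is R-related to itself.
Serial: yes — every world has a successor (e.g. 0 R 0).
Transitive: yes — every two-step R-path is closed by a direct edge.
Euclidean: no — 0 R 3 and 0 R 2, but not 3 R 2.
Only Euclidean fails.

Euclidean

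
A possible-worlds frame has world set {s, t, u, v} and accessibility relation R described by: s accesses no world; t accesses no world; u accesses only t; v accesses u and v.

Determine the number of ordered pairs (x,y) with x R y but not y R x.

2

Enumerating: (u,t), (v,u).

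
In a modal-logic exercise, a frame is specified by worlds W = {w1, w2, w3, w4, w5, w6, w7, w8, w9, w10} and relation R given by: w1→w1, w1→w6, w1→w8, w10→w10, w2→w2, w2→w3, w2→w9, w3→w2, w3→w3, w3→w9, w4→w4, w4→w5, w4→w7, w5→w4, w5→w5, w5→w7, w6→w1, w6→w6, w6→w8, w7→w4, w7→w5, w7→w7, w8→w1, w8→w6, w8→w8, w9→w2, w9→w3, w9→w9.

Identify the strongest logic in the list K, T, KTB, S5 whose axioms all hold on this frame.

S5

Reflexive (axiom T): yes — every world is R-related to itself.
Symmetric (axiom B): yes — every pair in R has its reverse in R.
Euclidean (axiom 5): yes — any two successors of a common world are R-related.
So F validates K, T, KTB, S5. The strongest is S5.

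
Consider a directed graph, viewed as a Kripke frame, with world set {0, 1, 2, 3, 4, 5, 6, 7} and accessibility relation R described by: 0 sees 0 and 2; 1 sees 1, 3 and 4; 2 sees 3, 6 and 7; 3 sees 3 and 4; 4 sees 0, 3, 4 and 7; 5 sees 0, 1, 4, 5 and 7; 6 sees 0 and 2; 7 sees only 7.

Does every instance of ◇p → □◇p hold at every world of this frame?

No

The schema 5 characterises exactly the Euclidean frames.
Euclidean: no — 2 R 3 and 2 R 6, but not 3 R 6.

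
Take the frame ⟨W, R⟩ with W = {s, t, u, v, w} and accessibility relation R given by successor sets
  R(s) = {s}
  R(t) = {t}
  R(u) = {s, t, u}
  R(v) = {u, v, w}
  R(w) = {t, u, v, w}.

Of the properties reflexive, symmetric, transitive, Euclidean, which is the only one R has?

Reflexive: yes — every world is R-related to itself.
Symmetric: no — u R s but not s R u.
Transitive: no — v R u and u R s, but not v R s.
Euclidean: no — u R s and u R t, but not s R t.
Only reflexive holds.

reflexive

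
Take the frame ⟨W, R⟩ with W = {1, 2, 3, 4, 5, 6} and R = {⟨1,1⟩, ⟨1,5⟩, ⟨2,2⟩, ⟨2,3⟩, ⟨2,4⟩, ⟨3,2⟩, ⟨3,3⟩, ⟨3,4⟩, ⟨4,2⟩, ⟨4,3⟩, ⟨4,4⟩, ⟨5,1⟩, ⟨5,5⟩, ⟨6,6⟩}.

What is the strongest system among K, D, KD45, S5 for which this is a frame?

S5

Serial (axiom D): yes — every world has a successor (e.g. 1 R 1).
Euclidean (axiom 5): yes — any two successors of a common world are R-related.
Transitive (axiom 4): yes — every two-step R-path is closed by a direct edge.
Reflexive (axiom T): yes — every world is R-related to itself.
So F validates K, D, KD45, S5. The strongest is S5.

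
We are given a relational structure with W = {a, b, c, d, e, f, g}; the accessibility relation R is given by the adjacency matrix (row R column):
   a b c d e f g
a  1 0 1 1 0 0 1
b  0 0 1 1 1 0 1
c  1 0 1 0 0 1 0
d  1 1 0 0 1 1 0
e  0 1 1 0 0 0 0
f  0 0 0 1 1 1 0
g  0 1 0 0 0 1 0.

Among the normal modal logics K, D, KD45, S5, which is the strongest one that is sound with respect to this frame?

Serial (axiom D): yes — every world has a successor (e.g. a R a).
Euclidean (axiom 5): no — a R c and a R d, but not c R d.
Transitive (axiom 4): no — a R c and c R f, but not a R f.
Reflexive (axiom T): no — b is not related to itself.
So F validates K, D; KD45 would additionally require R to be Euclidean and transitive. The strongest is D.

D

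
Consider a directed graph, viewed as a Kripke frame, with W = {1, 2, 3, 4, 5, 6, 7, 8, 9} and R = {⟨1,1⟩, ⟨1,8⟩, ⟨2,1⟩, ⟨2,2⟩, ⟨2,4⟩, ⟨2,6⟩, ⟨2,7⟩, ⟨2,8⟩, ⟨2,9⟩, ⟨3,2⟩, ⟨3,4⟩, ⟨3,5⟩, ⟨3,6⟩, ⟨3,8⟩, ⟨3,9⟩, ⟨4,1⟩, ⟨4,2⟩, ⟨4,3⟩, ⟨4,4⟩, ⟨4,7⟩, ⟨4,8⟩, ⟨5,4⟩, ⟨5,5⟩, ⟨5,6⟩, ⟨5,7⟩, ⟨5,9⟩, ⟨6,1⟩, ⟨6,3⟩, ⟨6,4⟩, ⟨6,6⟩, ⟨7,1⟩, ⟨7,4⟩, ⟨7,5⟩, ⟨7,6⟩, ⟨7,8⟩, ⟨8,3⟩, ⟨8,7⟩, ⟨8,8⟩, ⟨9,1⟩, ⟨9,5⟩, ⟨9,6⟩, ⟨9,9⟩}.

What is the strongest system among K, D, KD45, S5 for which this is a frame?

Serial (axiom D): yes — every world has a successor (e.g. 1 R 1).
Euclidean (axiom 5): no — 2 R 1 and 2 R 4, but not 1 R 4.
Transitive (axiom 4): no — 1 R 8 and 8 R 3, but not 1 R 3.
Reflexive (axiom T): no — 3 is not related to itself.
So F validates K, D; KD45 would additionally require R to be Euclidean and transitive. The strongest is D.

D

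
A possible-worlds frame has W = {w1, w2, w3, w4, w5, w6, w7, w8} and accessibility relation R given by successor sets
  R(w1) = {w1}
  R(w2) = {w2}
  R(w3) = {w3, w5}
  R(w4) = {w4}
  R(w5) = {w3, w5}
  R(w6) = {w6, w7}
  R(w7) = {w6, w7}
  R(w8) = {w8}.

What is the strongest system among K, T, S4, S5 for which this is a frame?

Reflexive (axiom T): yes — every world is R-related to itself.
Transitive (axiom 4): yes — every two-step R-path is closed by a direct edge.
Euclidean (axiom 5): yes — any two successors of a common world are R-related.
So F validates K, T, S4, S5. The strongest is S5.

S5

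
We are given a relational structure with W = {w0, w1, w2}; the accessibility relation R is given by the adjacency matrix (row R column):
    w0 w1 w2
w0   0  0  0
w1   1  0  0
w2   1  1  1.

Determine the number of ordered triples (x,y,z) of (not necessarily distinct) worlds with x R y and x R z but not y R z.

6

Enumerating: (w1,w0,w0), (w2,w0,w0), (w2,w0,w1), (w2,w0,w2), (w2,w1,w1), (w2,w1,w2).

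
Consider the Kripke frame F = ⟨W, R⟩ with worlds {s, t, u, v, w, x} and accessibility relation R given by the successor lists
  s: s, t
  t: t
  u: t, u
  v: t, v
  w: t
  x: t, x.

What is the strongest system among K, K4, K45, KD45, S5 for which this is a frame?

Transitive (axiom 4): yes — every two-step R-path is closed by a direct edge.
Euclidean (axiom 5): no — s R t and s R s, but not t R s.
Serial (axiom D): yes — every world has a successor (e.g. s R s).
Reflexive (axiom T): no — w is not related to itself.
So F validates K, K4; K45 would additionally require R to be Euclidean. The strongest is K4.

K4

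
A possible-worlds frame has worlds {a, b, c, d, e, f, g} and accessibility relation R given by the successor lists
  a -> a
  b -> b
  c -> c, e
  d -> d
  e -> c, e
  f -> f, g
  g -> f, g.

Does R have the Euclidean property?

Yes

Euclidean: yes — any two successors of a common world are R-related.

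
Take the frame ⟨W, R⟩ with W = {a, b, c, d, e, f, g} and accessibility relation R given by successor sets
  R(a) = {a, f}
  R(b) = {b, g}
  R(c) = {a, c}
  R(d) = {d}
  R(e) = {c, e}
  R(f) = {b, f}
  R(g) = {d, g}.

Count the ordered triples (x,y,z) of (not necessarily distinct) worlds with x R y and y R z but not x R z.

5

Enumerating: (a,f,b), (b,g,d), (c,a,f), (e,c,a), (f,b,g).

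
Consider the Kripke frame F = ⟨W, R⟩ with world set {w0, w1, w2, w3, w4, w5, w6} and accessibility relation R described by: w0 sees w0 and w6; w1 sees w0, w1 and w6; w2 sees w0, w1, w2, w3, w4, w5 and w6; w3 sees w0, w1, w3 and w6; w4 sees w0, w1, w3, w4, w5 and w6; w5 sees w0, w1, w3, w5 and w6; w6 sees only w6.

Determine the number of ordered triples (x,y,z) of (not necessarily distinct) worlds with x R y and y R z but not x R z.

0

R is transitive; there are no such tuples.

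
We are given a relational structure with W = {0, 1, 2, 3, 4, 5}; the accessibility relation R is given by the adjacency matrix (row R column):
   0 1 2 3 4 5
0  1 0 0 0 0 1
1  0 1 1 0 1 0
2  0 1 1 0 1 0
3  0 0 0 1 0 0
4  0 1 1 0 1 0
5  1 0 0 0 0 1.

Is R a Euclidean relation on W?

Euclidean: yes — any two successors of a common world are R-related.

Yes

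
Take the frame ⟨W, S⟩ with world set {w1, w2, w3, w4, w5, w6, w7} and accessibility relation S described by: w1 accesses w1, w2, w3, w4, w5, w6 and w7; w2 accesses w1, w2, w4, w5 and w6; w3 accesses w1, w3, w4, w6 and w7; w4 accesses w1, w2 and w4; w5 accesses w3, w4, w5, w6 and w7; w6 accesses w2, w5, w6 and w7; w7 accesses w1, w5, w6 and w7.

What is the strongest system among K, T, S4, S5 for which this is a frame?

T

Reflexive (axiom T): yes — every world is S-related to itself.
Transitive (axiom 4): no — w2 S w1 and w1 S w3, but not w2 S w3.
Euclidean (axiom 5): no — w1 S w2 and w1 S w3, but not w2 S w3.
So F validates K, T; S4 would additionally require S to be transitive. The strongest is T.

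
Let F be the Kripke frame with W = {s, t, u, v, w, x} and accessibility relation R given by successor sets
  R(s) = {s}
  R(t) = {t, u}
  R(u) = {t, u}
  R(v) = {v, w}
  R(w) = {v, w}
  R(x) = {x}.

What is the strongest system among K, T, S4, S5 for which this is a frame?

Reflexive (axiom T): yes — every world is R-related to itself.
Transitive (axiom 4): yes — every two-step R-path is closed by a direct edge.
Euclidean (axiom 5): yes — any two successors of a common world are R-related.
So F validates K, T, S4, S5. The strongest is S5.

S5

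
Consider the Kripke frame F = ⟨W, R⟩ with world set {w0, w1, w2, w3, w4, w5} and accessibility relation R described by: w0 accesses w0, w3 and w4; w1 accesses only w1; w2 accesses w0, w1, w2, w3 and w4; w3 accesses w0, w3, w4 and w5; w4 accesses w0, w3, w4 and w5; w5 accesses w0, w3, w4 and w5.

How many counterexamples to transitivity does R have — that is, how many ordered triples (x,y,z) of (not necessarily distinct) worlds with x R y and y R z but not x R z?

Enumerating: (w0,w3,w5), (w0,w4,w5), (w2,w3,w5), (w2,w4,w5).

4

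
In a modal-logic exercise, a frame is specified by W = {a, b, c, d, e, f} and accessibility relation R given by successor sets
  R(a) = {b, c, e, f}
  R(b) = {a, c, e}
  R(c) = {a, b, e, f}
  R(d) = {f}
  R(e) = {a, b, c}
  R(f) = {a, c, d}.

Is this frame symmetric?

Yes

Symmetric: yes — every pair in R has its reverse in R.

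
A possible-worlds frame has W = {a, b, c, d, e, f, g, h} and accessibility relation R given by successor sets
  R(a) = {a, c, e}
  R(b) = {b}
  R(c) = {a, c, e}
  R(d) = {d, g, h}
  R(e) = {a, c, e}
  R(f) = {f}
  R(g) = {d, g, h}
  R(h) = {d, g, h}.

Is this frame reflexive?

Yes

Reflexive: yes — every world is R-related to itself.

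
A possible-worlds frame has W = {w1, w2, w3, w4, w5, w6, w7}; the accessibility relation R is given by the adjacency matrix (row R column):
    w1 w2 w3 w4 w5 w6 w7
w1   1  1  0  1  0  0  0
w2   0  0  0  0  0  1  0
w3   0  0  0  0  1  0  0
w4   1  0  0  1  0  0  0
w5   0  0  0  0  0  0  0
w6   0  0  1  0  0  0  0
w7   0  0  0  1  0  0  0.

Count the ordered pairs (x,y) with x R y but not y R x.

Enumerating: (w1,w2), (w2,w6), (w3,w5), (w6,w3), (w7,w4).

5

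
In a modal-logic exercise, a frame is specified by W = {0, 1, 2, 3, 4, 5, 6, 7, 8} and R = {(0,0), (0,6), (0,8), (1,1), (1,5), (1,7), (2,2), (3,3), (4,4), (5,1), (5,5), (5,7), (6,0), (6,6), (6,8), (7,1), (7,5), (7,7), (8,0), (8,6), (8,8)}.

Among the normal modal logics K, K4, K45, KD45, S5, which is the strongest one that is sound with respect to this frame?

Transitive (axiom 4): yes — every two-step R-path is closed by a direct edge.
Euclidean (axiom 5): yes — any two successors of a common world are R-related.
Serial (axiom D): yes — every world has a successor (e.g. 0 R 0).
Reflexive (axiom T): yes — every world is R-related to itself.
So F validates K, K4, K45, KD45, S5. The strongest is S5.

S5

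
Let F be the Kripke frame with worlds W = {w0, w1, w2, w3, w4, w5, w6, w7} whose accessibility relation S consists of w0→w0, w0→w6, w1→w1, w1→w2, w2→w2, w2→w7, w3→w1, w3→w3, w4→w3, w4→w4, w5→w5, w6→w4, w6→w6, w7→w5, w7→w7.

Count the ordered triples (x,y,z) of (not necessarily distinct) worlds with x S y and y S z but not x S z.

Enumerating: (w0,w6,w4), (w1,w2,w7), (w2,w7,w5), (w3,w1,w2), (w4,w3,w1), (w6,w4,w3).

6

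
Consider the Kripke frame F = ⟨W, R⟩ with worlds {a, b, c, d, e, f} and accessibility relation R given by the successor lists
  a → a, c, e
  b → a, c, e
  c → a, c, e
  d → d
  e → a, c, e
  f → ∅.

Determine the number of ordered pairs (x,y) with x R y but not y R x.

Enumerating: (b,a), (b,c), (b,e).

3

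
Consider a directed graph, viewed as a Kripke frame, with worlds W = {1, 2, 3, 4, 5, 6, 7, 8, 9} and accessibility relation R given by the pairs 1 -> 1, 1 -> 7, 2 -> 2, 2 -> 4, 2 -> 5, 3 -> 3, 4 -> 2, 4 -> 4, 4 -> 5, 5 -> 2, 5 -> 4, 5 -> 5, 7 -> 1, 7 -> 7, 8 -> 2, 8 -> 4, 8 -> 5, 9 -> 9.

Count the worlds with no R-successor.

Enumerating: 6.

1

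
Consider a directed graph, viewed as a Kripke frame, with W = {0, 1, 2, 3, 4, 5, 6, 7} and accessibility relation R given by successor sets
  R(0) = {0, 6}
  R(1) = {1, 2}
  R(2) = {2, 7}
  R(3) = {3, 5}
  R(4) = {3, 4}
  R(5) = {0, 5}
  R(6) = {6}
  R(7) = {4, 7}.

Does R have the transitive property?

No

Transitive: no — 1 R 2 and 2 R 7, but not 1 R 7.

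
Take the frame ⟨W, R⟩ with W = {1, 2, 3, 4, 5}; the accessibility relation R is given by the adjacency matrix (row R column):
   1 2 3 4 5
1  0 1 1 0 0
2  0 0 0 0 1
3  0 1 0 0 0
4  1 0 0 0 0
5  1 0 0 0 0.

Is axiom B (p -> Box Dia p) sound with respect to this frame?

Axiom B corresponds to the accessibility relation being symmetric.
Symmetric: no — 1 R 2 but not 2 R 1.

No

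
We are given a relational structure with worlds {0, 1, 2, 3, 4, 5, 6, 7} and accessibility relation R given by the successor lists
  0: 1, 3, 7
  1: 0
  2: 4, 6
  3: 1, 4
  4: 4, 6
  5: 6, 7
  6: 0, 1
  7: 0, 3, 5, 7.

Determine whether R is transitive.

Transitive: no — 0 R 3 and 3 R 4, but not 0 R 4.

No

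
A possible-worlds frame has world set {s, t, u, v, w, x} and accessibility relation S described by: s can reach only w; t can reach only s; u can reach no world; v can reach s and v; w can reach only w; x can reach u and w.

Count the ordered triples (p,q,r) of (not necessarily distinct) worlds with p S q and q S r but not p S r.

Enumerating: (t,s,w), (v,s,w).

2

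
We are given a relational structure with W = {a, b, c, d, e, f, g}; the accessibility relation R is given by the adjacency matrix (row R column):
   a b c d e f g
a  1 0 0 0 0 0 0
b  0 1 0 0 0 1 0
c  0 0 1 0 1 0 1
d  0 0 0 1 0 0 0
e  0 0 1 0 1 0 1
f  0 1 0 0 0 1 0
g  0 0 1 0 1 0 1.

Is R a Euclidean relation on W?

Euclidean: yes — any two successors of a common world are R-related.

Yes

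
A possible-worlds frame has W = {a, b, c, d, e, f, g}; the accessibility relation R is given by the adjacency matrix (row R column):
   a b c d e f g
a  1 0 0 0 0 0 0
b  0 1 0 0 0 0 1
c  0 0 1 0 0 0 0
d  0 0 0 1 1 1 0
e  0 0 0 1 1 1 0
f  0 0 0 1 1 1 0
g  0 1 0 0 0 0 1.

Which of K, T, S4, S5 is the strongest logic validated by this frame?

Reflexive (axiom T): yes — every world is R-related to itself.
Transitive (axiom 4): yes — every two-step R-path is closed by a direct edge.
Euclidean (axiom 5): yes — any two successors of a common world are R-related.
So F validates K, T, S4, S5. The strongest is S5.

S5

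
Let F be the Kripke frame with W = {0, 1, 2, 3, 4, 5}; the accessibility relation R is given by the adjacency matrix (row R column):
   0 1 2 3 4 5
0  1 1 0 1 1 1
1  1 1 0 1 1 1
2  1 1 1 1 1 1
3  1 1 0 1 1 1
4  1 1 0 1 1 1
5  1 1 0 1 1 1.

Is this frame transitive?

Transitive: yes — every two-step R-path is closed by a direct edge.

Yes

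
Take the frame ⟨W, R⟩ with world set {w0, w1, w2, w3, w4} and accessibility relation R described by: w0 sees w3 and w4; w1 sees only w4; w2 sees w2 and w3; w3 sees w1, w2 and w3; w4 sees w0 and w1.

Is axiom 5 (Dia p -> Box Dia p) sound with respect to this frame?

No

By correspondence theory, 5 is valid on a frame iff R is Euclidean.
Euclidean: no — w0 R w3 and w0 R w4, but not w3 R w4.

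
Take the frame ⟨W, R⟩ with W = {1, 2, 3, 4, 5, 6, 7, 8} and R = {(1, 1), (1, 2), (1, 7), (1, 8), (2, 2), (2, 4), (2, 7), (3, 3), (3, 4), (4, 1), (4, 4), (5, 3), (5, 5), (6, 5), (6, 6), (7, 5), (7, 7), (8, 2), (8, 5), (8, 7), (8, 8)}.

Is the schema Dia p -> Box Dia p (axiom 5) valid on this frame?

The schema 5 characterises exactly the Euclidean frames.
Euclidean: no — 1 R 2 and 1 R 8, but not 2 R 8.

No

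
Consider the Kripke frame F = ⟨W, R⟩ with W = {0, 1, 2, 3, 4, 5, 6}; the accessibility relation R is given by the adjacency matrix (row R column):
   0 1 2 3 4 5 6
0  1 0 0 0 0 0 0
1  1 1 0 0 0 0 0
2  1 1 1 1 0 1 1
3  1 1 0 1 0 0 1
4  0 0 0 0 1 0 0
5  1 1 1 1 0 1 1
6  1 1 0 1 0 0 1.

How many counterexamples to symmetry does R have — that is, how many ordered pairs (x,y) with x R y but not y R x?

Enumerating: (1,0), (2,0), (2,1), (2,3), (2,6), (3,0), (3,1), (5,0), (5,1), (5,3), (5,6), (6,0), (6,1).

13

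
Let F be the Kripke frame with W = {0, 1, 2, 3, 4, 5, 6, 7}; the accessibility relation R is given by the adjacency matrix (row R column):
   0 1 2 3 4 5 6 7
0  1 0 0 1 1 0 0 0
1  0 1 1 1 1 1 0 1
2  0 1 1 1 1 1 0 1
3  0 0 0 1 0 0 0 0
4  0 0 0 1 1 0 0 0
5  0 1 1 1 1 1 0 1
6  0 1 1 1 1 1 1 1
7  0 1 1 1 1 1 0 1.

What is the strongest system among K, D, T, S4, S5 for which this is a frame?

S4

Serial (axiom D): yes — every world has a successor (e.g. 0 R 0).
Reflexive (axiom T): yes — every world is R-related to itself.
Transitive (axiom 4): yes — every two-step R-path is closed by a direct edge.
Euclidean (axiom 5): no — 0 R 3 and 0 R 4, but not 3 R 4.
So F validates K, D, T, S4; S5 would additionally require R to be Euclidean. The strongest is S4.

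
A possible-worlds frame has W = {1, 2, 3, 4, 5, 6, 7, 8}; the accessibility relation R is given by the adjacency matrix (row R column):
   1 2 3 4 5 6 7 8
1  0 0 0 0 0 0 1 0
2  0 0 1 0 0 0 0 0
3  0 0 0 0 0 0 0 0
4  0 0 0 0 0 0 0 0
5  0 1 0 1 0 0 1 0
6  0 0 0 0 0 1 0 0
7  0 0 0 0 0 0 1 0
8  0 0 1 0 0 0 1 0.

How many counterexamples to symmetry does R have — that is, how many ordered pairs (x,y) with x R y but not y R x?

Enumerating: (1,7), (2,3), (5,2), (5,4), (5,7), (8,3), (8,7).

7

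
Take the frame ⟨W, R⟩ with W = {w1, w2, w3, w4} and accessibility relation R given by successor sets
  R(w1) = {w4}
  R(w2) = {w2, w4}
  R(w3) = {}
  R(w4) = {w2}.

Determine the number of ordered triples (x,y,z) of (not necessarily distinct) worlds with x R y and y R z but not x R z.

2

Enumerating: (w1,w4,w2), (w4,w2,w4).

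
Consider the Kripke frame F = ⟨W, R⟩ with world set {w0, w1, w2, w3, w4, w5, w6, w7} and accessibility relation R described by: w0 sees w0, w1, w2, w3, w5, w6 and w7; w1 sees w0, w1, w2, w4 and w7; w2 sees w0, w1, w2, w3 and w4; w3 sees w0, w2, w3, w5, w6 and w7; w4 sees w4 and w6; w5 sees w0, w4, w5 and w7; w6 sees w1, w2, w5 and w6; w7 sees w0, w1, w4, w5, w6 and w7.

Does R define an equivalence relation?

Reflexive: yes — every world is R-related to itself.
Symmetric: no — w0 R w6 but not w6 R w0.
Transitive: no — w0 R w1 and w1 R w4, but not w0 R w4.
So R is not an equivalence relation.

No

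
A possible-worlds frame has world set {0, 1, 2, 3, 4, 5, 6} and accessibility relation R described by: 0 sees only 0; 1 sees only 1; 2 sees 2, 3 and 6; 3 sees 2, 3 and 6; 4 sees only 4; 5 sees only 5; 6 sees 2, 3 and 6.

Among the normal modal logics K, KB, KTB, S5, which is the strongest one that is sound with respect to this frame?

S5

Symmetric (axiom B): yes — every pair in R has its reverse in R.
Reflexive (axiom T): yes — every world is R-related to itself.
Euclidean (axiom 5): yes — any two successors of a common world are R-related.
So F validates K, KB, KTB, S5. The strongest is S5.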